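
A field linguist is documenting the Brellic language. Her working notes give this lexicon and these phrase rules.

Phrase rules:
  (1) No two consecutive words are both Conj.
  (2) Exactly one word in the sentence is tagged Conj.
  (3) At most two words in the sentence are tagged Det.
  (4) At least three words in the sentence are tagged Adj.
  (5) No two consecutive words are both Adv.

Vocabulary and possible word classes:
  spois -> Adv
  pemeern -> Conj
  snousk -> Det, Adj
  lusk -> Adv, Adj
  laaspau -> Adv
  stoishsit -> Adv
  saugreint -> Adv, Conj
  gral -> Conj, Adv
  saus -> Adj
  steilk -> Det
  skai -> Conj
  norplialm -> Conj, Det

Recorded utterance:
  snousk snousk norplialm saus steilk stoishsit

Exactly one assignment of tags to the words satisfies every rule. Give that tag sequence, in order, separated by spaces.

Candidates per position — 1:snousk {Det,Adj}; 2:snousk {Det,Adj}; 3:norplialm {Conj,Det}; 4:saus {Adj}; 5:steilk {Det}; 6:stoishsit {Adv}.
Position 1: tagging it Det would leave rule 4 unsatisfiable, so it must be Adj.
Position 2: tagging it Det would leave rule 4 unsatisfiable, so it must be Adj.
Position 3: tagging it Det would leave rule 2 unsatisfiable, so it must be Conj.
The unique satisfying tagging is: Adj Adj Conj Adj Det Adv.
Checking: rule 1 ✓; rule 2 ✓; rule 3 ✓; rule 4 ✓; rule 5 ✓.

Adj Adj Conj Adj Det Adv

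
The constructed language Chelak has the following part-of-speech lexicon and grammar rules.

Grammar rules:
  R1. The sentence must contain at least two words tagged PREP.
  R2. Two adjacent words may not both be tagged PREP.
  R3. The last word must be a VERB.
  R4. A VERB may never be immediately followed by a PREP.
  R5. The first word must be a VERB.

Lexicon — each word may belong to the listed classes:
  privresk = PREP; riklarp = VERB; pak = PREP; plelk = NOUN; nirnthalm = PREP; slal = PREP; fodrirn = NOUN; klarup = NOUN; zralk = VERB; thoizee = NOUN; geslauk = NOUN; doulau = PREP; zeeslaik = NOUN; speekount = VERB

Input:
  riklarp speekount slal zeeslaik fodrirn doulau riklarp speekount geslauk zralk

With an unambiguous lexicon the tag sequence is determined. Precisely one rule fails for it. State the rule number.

4

Fixed tagging: VERB VERB PREP NOUN NOUN PREP VERB VERB NOUN VERB.
Rule check: R1 ok, R2 ok, R3 ok, R4 fails, R5 ok.
Only rule 4 fails.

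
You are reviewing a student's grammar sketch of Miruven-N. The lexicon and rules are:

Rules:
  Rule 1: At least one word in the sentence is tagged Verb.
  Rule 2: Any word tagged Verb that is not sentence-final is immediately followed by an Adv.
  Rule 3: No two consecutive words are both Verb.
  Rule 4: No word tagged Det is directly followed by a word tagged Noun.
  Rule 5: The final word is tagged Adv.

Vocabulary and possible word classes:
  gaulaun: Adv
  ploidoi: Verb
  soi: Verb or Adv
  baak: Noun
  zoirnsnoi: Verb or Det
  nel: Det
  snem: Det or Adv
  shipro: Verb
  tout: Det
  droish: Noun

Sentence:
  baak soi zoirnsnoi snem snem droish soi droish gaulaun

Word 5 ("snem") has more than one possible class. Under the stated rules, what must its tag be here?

Candidates per position — 1:baak {Noun}; 2:soi {Verb,Adv}; 3:zoirnsnoi {Verb,Det}; 4:snem {Det,Adv}; 5:snem {Det,Adv}; 6:droish {Noun}; 7:soi {Verb,Adv}; 8:droish {Noun}; 9:gaulaun {Adv}.
At position 2, choosing Verb makes rule 2 impossible to satisfy; hence Adv.
At position 5, choosing Det makes rule 4 impossible to satisfy; hence Adv.
At position 7, choosing Verb makes rule 2 impossible to satisfy; hence Adv.
At position 3, choosing Det makes rule 1 impossible to satisfy; hence Verb.
At position 4, choosing Det makes rule 2 impossible to satisfy; hence Adv.
The only consistent sequence is: Noun Adv Verb Adv Adv Noun Adv Noun Adv.
Rule-by-rule: rule 1 holds; rule 2 holds; rule 3 holds; rule 4 holds; rule 5 holds.

Adv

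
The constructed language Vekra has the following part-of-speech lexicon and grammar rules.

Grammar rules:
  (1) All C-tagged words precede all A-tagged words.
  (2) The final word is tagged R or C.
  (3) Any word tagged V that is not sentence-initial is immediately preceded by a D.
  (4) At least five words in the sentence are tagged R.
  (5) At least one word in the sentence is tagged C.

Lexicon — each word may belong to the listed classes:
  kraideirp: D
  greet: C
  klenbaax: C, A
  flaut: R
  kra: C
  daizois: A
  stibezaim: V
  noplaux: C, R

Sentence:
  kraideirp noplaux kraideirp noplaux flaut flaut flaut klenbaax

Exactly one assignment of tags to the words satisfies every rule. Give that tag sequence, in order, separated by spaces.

D R D R R R R C

Candidates per position — 1:kraideirp {D}; 2:noplaux {C,R}; 3:kraideirp {D}; 4:noplaux {C,R}; 5:flaut {R}; 6:flaut {R}; 7:flaut {R}; 8:klenbaax {C,A}.
At position 2, choosing C makes rule 4 impossible to satisfy; hence R.
At position 4, choosing C makes rule 4 impossible to satisfy; hence R.
At position 8, choosing A makes rule 2 impossible to satisfy; hence C.
So the tagging must be: D R D R R R R C.
Rule-by-rule: rule 1 holds; rule 2 holds; rule 3 holds; rule 4 holds; rule 5 holds.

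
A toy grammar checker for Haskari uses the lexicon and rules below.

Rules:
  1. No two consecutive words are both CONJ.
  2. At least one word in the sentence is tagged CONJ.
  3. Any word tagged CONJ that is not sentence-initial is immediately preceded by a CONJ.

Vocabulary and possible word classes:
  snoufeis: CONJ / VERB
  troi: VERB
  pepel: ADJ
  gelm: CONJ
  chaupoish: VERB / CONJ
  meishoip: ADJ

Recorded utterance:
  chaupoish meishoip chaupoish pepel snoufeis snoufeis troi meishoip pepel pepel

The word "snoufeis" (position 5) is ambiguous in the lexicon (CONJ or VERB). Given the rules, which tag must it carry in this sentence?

VERB

Candidates per position — 1:chaupoish {VERB,CONJ}; 2:meishoip {ADJ}; 3:chaupoish {VERB,CONJ}; 4:pepel {ADJ}; 5:snoufeis {CONJ,VERB}; 6:snoufeis {CONJ,VERB}; 7:troi {VERB}; 8:meishoip {ADJ}; 9:pepel {ADJ}; 10:pepel {ADJ}.
Word 3 cannot be CONJ — rule 3 would then fail for every completion. It is VERB.
Word 5 cannot be CONJ — rule 3 would then fail for every completion. It is VERB.
Word 6 cannot be CONJ — rule 3 would then fail for every completion. It is VERB.
Word 1 cannot be VERB — rule 2 would then fail for every completion. It is CONJ.
The only consistent sequence is: CONJ ADJ VERB ADJ VERB VERB VERB ADJ ADJ ADJ.
Check: rule 1 holds; rule 2 holds; rule 3 holds.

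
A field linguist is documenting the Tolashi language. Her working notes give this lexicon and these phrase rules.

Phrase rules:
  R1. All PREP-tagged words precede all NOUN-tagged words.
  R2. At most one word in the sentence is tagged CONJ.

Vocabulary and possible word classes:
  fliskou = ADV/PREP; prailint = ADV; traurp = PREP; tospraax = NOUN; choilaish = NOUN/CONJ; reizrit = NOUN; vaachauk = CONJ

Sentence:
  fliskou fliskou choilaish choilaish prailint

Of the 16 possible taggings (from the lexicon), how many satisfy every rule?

12

Candidates per position — 1:fliskou {ADV,PREP}; 2:fliskou {ADV,PREP}; 3:choilaish {NOUN,CONJ}; 4:choilaish {NOUN,CONJ}; 5:prailint {ADV}.
There are 16 candidate sequences in total.
Checking each against the rules leaves 12 sequences.
Count = 12.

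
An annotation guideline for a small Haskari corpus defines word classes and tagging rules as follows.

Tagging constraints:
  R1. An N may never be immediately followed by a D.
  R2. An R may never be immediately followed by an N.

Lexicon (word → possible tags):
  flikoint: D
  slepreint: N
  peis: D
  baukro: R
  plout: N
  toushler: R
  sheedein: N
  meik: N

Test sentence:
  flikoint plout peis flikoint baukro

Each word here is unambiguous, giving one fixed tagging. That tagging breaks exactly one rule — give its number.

Fixed tagging: D N D D R.
Rule check: R1 violated, R2 holds.
Only rule 1 fails.

1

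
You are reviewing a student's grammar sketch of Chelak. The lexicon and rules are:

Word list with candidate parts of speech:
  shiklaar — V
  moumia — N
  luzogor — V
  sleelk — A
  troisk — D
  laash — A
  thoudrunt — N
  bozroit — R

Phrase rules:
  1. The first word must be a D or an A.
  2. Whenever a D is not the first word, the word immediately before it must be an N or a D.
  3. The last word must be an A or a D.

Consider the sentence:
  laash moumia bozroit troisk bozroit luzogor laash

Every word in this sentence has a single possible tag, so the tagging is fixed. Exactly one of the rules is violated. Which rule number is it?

2

Fixed tagging: A N R D R V A.
Checking each rule: R1 holds, R2 violated, R3 holds.
Only rule 2 fails.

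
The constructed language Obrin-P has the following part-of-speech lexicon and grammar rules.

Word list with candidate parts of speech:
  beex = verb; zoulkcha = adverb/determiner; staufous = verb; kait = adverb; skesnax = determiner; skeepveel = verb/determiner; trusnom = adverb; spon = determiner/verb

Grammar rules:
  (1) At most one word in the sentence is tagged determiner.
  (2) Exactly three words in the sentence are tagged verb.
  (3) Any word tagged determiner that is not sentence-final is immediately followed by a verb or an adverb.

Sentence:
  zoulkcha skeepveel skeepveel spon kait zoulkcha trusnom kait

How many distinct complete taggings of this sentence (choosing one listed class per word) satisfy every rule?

Candidates per position — 1:zoulkcha {adverb,determiner}; 2:skeepveel {verb,determiner}; 3:skeepveel {verb,determiner}; 4:spon {determiner,verb}; 5:kait {adverb}; 6:zoulkcha {adverb,determiner}; 7:trusnom {adverb}; 8:kait {adverb}.
There are 32 candidate sequences in total.
The sequences that satisfy every rule: adverb verb verb verb adverb adverb adverb adverb; adverb verb verb verb adverb determiner adverb adverb; determiner verb verb verb adverb adverb adverb adverb.
Count = 3.

3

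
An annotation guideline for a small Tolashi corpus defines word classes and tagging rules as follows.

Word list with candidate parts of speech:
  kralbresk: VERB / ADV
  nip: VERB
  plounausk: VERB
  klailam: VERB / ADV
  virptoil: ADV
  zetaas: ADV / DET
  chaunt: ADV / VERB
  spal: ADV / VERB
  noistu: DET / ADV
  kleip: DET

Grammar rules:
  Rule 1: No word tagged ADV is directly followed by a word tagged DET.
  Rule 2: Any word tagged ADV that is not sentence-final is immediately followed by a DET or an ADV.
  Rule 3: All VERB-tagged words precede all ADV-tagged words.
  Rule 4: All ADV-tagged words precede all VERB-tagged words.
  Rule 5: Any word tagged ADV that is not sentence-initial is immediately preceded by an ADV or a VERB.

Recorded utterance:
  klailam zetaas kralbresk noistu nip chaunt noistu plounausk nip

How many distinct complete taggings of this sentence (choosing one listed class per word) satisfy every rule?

1

Candidates per position — 1:klailam {VERB,ADV}; 2:zetaas {ADV,DET}; 3:kralbresk {VERB,ADV}; 4:noistu {DET,ADV}; 5:nip {VERB}; 6:chaunt {ADV,VERB}; 7:noistu {DET,ADV}; 8:plounausk {VERB}; 9:nip {VERB}.
There are 64 candidate sequences in total.
The sequences that satisfy every rule: VERB DET VERB DET VERB VERB DET VERB VERB.
Count = 1.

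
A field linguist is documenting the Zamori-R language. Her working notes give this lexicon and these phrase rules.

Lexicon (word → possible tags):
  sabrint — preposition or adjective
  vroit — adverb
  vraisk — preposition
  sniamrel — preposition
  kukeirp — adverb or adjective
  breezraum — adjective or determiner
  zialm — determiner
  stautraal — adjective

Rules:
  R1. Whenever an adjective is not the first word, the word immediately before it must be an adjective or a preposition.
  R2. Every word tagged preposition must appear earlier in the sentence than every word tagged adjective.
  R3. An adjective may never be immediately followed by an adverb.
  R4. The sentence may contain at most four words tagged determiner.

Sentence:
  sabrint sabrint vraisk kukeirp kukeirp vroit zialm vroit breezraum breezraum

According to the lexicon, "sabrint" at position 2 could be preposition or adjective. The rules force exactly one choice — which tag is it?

preposition

Candidates per position — 1:sabrint {preposition,adjective}; 2:sabrint {preposition,adjective}; 3:vraisk {preposition}; 4:kukeirp {adverb,adjective}; 5:kukeirp {adverb,adjective}; 6:vroit {adverb}; 7:zialm {determiner}; 8:vroit {adverb}; 9:breezraum {adjective,determiner}; 10:breezraum {adjective,determiner}.
Position 1: adjective is ruled out by rule 2; that leaves preposition.
Position 2: adjective is ruled out by rule 2; that leaves preposition.
Position 4: adjective is ruled out by rule 3; that leaves adverb.
Position 5: adjective is ruled out by rule 1; that leaves adverb.
Position 9: adjective is ruled out by rule 1; that leaves determiner.
Position 10: adjective is ruled out by rule 1; that leaves determiner.
The only consistent sequence is: preposition preposition preposition adverb adverb adverb determiner adverb determiner determiner.
Check: rule 1 satisfied; rule 2 satisfied; rule 3 satisfied; rule 4 satisfied.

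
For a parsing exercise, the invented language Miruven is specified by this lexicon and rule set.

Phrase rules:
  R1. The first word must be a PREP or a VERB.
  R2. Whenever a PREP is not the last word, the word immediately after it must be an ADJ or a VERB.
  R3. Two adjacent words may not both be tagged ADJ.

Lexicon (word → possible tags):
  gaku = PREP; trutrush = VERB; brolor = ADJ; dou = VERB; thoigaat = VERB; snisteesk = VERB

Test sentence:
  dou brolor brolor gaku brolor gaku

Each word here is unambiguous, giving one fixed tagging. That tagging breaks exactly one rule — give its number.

3

Fixed tagging: VERB ADJ ADJ PREP ADJ PREP.
Rule check: R1 ok, R2 ok, R3 fails.
Only rule 3 fails.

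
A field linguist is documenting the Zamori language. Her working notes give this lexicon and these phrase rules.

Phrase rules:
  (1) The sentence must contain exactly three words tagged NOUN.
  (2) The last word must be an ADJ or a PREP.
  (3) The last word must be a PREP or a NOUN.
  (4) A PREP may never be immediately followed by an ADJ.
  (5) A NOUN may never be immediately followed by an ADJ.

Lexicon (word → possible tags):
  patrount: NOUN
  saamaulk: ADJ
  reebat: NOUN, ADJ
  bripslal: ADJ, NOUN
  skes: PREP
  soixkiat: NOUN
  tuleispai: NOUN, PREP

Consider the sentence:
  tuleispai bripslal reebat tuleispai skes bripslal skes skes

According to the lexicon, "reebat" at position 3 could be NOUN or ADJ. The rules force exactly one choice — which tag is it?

NOUN

Candidates per position — 1:tuleispai {NOUN,PREP}; 2:bripslal {ADJ,NOUN}; 3:reebat {NOUN,ADJ}; 4:tuleispai {NOUN,PREP}; 5:skes {PREP}; 6:bripslal {ADJ,NOUN}; 7:skes {PREP}; 8:skes {PREP}.
Word 6 cannot be ADJ — rule 4 would then fail for every completion. It is NOUN.
Position 3: the remaining choice is settled jointly with positions 1, 2, 4 — only NOUN at position 3 is part of a tagging that satisfies every rule.
The unique satisfying tagging is: PREP NOUN NOUN PREP PREP NOUN PREP PREP.
Checking: rule 1 satisfied; rule 2 satisfied; rule 3 satisfied; rule 4 satisfied; rule 5 satisfied.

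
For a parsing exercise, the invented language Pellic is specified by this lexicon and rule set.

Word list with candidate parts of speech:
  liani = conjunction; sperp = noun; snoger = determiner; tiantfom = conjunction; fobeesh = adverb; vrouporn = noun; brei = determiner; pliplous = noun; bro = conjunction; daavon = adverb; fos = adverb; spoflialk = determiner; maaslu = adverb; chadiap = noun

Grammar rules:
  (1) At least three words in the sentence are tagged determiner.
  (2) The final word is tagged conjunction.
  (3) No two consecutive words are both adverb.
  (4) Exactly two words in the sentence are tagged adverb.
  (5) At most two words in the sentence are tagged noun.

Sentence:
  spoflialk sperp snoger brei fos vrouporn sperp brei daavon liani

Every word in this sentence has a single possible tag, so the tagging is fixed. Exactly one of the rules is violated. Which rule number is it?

Fixed tagging: determiner noun determiner determiner adverb noun noun determiner adverb conjunction.
Rule check: R1 pass, R2 pass, R3 pass, R4 pass, R5 fail.
Only rule 5 fails.

5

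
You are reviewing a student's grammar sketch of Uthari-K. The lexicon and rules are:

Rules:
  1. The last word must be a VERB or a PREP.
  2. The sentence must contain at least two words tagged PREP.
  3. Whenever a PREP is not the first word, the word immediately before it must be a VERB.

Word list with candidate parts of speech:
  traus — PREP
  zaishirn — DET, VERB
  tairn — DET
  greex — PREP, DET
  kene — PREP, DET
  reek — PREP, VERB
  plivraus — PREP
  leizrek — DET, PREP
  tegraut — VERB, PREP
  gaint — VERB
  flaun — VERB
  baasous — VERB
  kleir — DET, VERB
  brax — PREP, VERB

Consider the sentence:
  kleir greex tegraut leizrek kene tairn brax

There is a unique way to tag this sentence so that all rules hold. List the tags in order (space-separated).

VERB PREP VERB PREP DET DET VERB

Candidates per position — 1:kleir {DET,VERB}; 2:greex {PREP,DET}; 3:tegraut {VERB,PREP}; 4:leizrek {DET,PREP}; 5:kene {PREP,DET}; 6:tairn {DET}; 7:brax {PREP,VERB}.
Word 3 cannot be PREP — rule 3 would then fail for every completion. It is VERB.
Word 5 cannot be PREP — rule 3 would then fail for every completion. It is DET.
Word 7 cannot be PREP — rule 3 would then fail for every completion. It is VERB.
Word 2 cannot be DET — rule 2 would then fail for every completion. It is PREP.
Word 4 cannot be DET — rule 2 would then fail for every completion. It is PREP.
Word 1 cannot be DET — rule 3 would then fail for every completion. It is VERB.
The only consistent sequence is: VERB PREP VERB PREP DET DET VERB.
Checking: rule 1 holds; rule 2 holds; rule 3 holds.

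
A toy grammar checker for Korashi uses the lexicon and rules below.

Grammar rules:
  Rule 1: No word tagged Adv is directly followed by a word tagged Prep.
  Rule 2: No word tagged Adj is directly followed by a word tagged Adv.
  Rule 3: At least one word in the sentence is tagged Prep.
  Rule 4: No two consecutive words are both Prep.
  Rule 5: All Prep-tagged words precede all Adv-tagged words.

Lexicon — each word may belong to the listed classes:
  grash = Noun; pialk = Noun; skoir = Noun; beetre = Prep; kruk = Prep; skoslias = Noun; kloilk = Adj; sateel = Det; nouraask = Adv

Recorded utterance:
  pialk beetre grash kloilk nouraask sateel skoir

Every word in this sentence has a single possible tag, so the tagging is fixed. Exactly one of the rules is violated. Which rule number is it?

2

Fixed tagging: Noun Prep Noun Adj Adv Det Noun.
Rule check: R1 ok, R2 fails, R3 ok, R4 ok, R5 ok.
Only rule 2 fails.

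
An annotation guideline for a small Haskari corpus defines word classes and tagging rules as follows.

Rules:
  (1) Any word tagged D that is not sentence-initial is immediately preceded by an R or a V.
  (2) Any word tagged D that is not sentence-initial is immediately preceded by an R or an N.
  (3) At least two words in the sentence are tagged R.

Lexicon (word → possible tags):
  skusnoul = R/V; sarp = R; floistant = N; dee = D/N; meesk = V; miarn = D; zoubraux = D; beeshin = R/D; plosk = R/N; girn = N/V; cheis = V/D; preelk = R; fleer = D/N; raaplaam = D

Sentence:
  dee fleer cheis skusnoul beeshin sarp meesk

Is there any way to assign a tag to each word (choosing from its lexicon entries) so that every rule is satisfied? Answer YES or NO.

YES

Candidates per position — 1:dee {D,N}; 2:fleer {D,N}; 3:cheis {V,D}; 4:skusnoul {R,V}; 5:beeshin {R,D}; 6:sarp {R}; 7:meesk {V}.
One satisfying assignment: N N V V R R V.
Check: rule 1 ✓; rule 2 ✓; rule 3 ✓.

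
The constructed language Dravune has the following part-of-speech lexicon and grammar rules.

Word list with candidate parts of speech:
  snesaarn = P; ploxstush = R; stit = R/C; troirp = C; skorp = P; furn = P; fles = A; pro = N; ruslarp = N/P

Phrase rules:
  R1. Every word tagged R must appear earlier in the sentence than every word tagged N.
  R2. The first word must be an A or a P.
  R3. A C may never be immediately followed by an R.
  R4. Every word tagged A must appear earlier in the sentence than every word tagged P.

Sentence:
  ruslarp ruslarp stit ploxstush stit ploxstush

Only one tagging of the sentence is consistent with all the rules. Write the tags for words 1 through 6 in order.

P P R R R R

Candidates per position — 1:ruslarp {N,P}; 2:ruslarp {N,P}; 3:stit {R,C}; 4:ploxstush {R}; 5:stit {R,C}; 6:ploxstush {R}.
Word 1 cannot be N — rule 1 would then fail for every completion. It is P.
Word 2 cannot be N — rule 1 would then fail for every completion. It is P.
Word 3 cannot be C — rule 3 would then fail for every completion. It is R.
Word 5 cannot be C — rule 3 would then fail for every completion. It is R.
So the tagging must be: P P R R R R.
Checking: rule 1 satisfied; rule 2 satisfied; rule 3 satisfied; rule 4 satisfied.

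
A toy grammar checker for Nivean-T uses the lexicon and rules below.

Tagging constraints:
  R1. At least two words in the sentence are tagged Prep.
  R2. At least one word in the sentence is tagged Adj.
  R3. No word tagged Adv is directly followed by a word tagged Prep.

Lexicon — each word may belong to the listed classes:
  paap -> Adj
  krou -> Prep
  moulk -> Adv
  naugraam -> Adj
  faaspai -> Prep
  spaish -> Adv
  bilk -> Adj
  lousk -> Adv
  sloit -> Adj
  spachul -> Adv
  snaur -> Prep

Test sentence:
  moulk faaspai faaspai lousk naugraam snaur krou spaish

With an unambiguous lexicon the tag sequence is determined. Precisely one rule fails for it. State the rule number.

3

Fixed tagging: Adv Prep Prep Adv Adj Prep Prep Adv.
Checking each rule: R1 ok, R2 ok, R3 fails.
Only rule 3 fails.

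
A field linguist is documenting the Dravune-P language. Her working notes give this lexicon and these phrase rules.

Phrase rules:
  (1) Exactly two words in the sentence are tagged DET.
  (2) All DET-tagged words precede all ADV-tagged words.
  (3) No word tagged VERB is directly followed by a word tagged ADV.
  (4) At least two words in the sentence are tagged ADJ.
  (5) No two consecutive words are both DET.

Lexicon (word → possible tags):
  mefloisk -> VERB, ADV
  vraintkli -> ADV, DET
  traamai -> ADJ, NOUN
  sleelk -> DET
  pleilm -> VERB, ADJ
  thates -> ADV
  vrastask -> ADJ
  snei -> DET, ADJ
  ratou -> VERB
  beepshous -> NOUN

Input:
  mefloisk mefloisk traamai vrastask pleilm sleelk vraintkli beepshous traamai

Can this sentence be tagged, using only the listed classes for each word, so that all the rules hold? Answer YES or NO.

Candidates per position — 1:mefloisk {VERB,ADV}; 2:mefloisk {VERB,ADV}; 3:traamai {ADJ,NOUN}; 4:vrastask {ADJ}; 5:pleilm {VERB,ADJ}; 6:sleelk {DET}; 7:vraintkli {ADV,DET}; 8:beepshous {NOUN}; 9:traamai {ADJ,NOUN}.
Every candidate sequence violates at least one rule; no consistent tagging exists.

NO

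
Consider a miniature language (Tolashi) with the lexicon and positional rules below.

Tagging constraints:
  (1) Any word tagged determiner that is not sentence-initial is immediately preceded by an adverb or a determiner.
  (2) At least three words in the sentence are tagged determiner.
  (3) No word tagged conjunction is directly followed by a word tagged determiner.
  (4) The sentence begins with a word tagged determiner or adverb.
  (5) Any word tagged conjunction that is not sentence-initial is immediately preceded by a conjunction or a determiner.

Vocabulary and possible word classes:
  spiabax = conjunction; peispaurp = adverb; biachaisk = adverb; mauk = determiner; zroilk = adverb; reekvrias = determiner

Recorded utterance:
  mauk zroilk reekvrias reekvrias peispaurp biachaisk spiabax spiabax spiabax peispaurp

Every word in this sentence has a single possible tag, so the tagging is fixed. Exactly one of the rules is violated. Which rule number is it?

5

Fixed tagging: determiner adverb determiner determiner adverb adverb conjunction conjunction conjunction adverb.
Rule check: R1 holds, R2 holds, R3 holds, R4 holds, R5 violated.
Only rule 5 fails.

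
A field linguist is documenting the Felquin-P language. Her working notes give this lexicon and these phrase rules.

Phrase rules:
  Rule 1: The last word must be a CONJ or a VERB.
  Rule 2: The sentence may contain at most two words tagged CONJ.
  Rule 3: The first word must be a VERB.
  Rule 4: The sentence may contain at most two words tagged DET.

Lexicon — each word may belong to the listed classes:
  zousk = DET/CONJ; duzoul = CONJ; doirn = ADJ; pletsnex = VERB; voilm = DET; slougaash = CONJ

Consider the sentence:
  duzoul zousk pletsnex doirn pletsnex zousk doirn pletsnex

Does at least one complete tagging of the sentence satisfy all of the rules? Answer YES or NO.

NO

Candidates per position — 1:duzoul {CONJ}; 2:zousk {DET,CONJ}; 3:pletsnex {VERB}; 4:doirn {ADJ}; 5:pletsnex {VERB}; 6:zousk {DET,CONJ}; 7:doirn {ADJ}; 8:pletsnex {VERB}.
Rule 3 cannot be satisfied by any choice of tags from the lexicon.
So there is no consistent tagging.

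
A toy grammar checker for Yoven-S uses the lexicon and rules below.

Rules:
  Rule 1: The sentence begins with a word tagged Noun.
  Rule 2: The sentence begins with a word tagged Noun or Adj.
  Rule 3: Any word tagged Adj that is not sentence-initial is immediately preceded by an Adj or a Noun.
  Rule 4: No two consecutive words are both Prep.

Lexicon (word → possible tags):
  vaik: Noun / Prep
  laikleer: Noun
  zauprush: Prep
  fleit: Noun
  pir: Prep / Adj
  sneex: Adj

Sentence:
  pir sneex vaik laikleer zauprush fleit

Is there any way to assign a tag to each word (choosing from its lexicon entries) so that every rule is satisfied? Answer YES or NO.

NO

Candidates per position — 1:pir {Prep,Adj}; 2:sneex {Adj}; 3:vaik {Noun,Prep}; 4:laikleer {Noun}; 5:zauprush {Prep}; 6:fleit {Noun}.
Rule 1 cannot be satisfied by any choice of tags from the lexicon.
So there is no consistent tagging.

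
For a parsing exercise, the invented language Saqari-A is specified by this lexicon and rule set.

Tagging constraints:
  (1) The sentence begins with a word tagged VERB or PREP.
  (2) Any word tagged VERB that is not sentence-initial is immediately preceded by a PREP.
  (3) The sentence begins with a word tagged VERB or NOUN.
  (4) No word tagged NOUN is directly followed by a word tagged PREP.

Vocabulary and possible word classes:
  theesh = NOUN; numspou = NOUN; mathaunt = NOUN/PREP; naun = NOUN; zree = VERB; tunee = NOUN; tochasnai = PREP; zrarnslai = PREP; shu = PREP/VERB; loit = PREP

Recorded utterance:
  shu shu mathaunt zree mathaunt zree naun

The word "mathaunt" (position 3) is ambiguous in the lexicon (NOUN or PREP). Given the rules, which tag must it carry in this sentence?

PREP

Candidates per position — 1:shu {PREP,VERB}; 2:shu {PREP,VERB}; 3:mathaunt {NOUN,PREP}; 4:zree {VERB}; 5:mathaunt {NOUN,PREP}; 6:zree {VERB}; 7:naun {NOUN}.
Position 1: PREP is ruled out by rule 3; that leaves VERB.
Position 2: VERB is ruled out by rule 2; that leaves PREP.
Position 3: NOUN is ruled out by rule 2; that leaves PREP.
Position 5: NOUN is ruled out by rule 2; that leaves PREP.
So the tagging must be: VERB PREP PREP VERB PREP VERB NOUN.
Check: rule 1 ok; rule 2 ok; rule 3 ok; rule 4 ok.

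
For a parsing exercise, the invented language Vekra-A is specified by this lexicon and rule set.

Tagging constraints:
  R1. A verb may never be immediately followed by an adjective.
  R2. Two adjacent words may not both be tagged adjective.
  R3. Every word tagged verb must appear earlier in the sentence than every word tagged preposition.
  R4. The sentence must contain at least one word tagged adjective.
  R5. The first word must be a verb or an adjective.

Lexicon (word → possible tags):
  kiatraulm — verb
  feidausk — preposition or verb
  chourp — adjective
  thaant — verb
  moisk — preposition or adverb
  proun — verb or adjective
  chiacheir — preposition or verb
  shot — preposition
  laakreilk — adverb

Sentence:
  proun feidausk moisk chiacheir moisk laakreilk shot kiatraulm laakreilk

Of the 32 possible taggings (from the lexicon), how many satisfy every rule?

Candidates per position — 1:proun {verb,adjective}; 2:feidausk {preposition,verb}; 3:moisk {preposition,adverb}; 4:chiacheir {preposition,verb}; 5:moisk {preposition,adverb}; 6:laakreilk {adverb}; 7:shot {preposition}; 8:kiatraulm {verb}; 9:laakreilk {adverb}.
There are 32 candidate sequences in total.
Rule 3 cannot be satisfied by any choice of tags from the lexicon.
So there is no consistent tagging.
Count = 0.

0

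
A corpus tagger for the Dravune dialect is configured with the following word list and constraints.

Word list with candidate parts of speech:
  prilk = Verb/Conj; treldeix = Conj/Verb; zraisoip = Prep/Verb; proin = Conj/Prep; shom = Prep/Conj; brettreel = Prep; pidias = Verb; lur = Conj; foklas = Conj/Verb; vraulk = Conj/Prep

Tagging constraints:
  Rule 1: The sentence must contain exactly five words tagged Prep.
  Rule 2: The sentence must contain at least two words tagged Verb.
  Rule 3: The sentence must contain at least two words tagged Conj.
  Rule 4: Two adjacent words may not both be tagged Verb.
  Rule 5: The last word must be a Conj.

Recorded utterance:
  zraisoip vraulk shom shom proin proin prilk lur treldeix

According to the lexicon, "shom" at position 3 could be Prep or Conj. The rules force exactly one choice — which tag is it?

Candidates per position — 1:zraisoip {Prep,Verb}; 2:vraulk {Conj,Prep}; 3:shom {Prep,Conj}; 4:shom {Prep,Conj}; 5:proin {Conj,Prep}; 6:proin {Conj,Prep}; 7:prilk {Verb,Conj}; 8:lur {Conj}; 9:treldeix {Conj,Verb}.
At position 9, choosing Verb makes rule 5 impossible to satisfy; hence Conj.
At position 1, choosing Prep makes rule 2 impossible to satisfy; hence Verb.
At position 2, choosing Conj makes rule 1 impossible to satisfy; hence Prep.
At position 3, choosing Conj makes rule 1 impossible to satisfy; hence Prep.
At position 4, choosing Conj makes rule 1 impossible to satisfy; hence Prep.
At position 5, choosing Conj makes rule 1 impossible to satisfy; hence Prep.
At position 6, choosing Conj makes rule 1 impossible to satisfy; hence Prep.
At position 7, choosing Conj makes rule 2 impossible to satisfy; hence Verb.
So the tagging must be: Verb Prep Prep Prep Prep Prep Verb Conj Conj.
Checking: rule 1 satisfied; rule 2 satisfied; rule 3 satisfied; rule 4 satisfied; rule 5 satisfied.

Prep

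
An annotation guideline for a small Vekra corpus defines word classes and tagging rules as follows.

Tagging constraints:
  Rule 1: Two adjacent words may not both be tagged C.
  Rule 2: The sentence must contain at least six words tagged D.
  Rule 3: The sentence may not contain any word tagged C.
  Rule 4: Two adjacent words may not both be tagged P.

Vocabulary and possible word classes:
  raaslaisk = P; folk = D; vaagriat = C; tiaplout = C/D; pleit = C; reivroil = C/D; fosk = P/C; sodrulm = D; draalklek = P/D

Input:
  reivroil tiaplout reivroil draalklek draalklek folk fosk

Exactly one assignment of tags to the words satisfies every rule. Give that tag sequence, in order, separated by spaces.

Candidates per position — 1:reivroil {C,D}; 2:tiaplout {C,D}; 3:reivroil {C,D}; 4:draalklek {P,D}; 5:draalklek {P,D}; 6:folk {D}; 7:fosk {P,C}.
Position 1: C is ruled out by rule 2; that leaves D.
Position 2: C is ruled out by rule 2; that leaves D.
Position 3: C is ruled out by rule 2; that leaves D.
Position 4: P is ruled out by rule 2; that leaves D.
Position 5: P is ruled out by rule 2; that leaves D.
Position 7: C is ruled out by rule 3; that leaves P.
That leaves exactly one tagging: D D D D D D P.
Rule-by-rule: rule 1 ✓; rule 2 ✓; rule 3 ✓; rule 4 ✓.

D D D D D D P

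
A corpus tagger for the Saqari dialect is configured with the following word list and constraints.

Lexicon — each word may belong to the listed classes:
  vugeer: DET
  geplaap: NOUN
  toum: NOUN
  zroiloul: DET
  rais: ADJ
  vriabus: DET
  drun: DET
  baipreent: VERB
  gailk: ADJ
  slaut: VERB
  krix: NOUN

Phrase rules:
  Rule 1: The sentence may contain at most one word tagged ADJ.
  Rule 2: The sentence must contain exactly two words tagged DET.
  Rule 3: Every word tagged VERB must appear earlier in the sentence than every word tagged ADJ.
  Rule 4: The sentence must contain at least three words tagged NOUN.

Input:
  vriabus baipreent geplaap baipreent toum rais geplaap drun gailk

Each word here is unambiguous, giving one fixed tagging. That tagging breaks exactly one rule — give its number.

Fixed tagging: DET VERB NOUN VERB NOUN ADJ NOUN DET ADJ.
Checking each rule: R1 fails, R2 ok, R3 ok, R4 ok.
Only rule 1 fails.

1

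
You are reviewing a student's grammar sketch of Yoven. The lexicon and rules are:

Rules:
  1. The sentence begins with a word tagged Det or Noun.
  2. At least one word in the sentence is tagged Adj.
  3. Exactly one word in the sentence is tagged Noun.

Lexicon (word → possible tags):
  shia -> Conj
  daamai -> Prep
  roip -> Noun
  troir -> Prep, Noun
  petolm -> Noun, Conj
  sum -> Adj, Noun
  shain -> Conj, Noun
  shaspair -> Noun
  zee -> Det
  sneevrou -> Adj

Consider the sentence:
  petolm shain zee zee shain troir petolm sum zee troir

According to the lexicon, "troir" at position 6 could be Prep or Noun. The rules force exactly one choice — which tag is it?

Prep

Candidates per position — 1:petolm {Noun,Conj}; 2:shain {Conj,Noun}; 3:zee {Det}; 4:zee {Det}; 5:shain {Conj,Noun}; 6:troir {Prep,Noun}; 7:petolm {Noun,Conj}; 8:sum {Adj,Noun}; 9:zee {Det}; 10:troir {Prep,Noun}.
If word 1 were Conj, no tagging could satisfy rule 1; so word 1 is Noun.
If word 2 were Noun, no tagging could satisfy rule 3; so word 2 is Conj.
If word 5 were Noun, no tagging could satisfy rule 3; so word 5 is Conj.
If word 6 were Noun, no tagging could satisfy rule 3; so word 6 is Prep.
If word 7 were Noun, no tagging could satisfy rule 3; so word 7 is Conj.
If word 8 were Noun, no tagging could satisfy rule 2; so word 8 is Adj.
If word 10 were Noun, no tagging could satisfy rule 3; so word 10 is Prep.
The unique satisfying tagging is: Noun Conj Det Det Conj Prep Conj Adj Det Prep.
Rule-by-rule: rule 1 ✓; rule 2 ✓; rule 3 ✓.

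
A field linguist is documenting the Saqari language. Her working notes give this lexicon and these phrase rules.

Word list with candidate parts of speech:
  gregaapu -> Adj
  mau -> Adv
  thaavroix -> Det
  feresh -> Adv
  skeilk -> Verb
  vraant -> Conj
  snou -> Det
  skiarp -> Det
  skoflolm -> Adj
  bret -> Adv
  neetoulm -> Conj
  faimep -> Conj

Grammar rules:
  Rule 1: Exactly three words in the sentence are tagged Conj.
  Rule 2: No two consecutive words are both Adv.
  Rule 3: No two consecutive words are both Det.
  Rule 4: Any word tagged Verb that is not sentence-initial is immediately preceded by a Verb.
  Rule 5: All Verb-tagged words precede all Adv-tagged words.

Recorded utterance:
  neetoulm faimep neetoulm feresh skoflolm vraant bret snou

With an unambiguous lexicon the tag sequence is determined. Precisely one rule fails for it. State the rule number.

1

Fixed tagging: Conj Conj Conj Adv Adj Conj Adv Det.
Checking each rule: R1 ✗, R2 ✓, R3 ✓, R4 ✓, R5 ✓.
Only rule 1 fails.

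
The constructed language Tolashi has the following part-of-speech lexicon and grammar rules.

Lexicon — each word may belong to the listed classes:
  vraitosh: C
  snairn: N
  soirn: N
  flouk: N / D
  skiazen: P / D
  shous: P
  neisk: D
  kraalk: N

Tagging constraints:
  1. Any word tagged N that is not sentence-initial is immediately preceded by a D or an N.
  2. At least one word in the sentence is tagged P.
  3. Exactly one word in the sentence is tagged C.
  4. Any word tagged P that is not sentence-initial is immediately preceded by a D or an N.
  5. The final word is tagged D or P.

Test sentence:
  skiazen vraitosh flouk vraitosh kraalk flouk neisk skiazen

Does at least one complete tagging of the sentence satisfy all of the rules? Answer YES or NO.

NO

Candidates per position — 1:skiazen {P,D}; 2:vraitosh {C}; 3:flouk {N,D}; 4:vraitosh {C}; 5:kraalk {N}; 6:flouk {N,D}; 7:neisk {D}; 8:skiazen {P,D}.
Rule 1 cannot be satisfied by any choice of tags from the lexicon.
So there is no consistent tagging.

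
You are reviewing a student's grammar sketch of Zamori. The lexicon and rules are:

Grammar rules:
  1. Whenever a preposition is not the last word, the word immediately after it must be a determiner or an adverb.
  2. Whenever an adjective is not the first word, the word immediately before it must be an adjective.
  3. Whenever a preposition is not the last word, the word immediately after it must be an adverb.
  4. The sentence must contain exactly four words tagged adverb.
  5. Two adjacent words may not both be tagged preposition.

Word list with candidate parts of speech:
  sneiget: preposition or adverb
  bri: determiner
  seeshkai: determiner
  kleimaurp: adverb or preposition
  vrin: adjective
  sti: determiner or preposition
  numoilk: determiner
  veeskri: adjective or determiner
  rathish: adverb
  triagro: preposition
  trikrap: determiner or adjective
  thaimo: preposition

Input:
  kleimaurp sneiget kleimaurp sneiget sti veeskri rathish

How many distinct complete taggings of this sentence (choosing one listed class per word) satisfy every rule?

Candidates per position — 1:kleimaurp {adverb,preposition}; 2:sneiget {preposition,adverb}; 3:kleimaurp {adverb,preposition}; 4:sneiget {preposition,adverb}; 5:sti {determiner,preposition}; 6:veeskri {adjective,determiner}; 7:rathish {adverb}.
There are 64 candidate sequences in total.
The sequences that satisfy every rule: adverb preposition adverb adverb determiner determiner adverb; adverb adverb preposition adverb determiner determiner adverb; preposition adverb adverb adverb determiner determiner adverb.
Count = 3.

3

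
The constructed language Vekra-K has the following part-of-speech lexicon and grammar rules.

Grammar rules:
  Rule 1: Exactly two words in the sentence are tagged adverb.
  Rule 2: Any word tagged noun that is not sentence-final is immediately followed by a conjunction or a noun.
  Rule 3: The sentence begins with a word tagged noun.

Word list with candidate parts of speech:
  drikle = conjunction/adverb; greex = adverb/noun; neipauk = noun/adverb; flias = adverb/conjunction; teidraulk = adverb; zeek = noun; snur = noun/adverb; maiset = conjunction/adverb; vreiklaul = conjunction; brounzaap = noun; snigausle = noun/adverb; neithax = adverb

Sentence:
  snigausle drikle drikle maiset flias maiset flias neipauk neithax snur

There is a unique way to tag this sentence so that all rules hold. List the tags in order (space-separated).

Candidates per position — 1:snigausle {noun,adverb}; 2:drikle {conjunction,adverb}; 3:drikle {conjunction,adverb}; 4:maiset {conjunction,adverb}; 5:flias {adverb,conjunction}; 6:maiset {conjunction,adverb}; 7:flias {adverb,conjunction}; 8:neipauk {noun,adverb}; 9:neithax {adverb}; 10:snur {noun,adverb}.
Word 1 cannot be adverb — rule 3 would then fail for every completion. It is noun.
Word 2 cannot be adverb — rule 2 would then fail for every completion. It is conjunction.
Word 8 cannot be noun — rule 2 would then fail for every completion. It is adverb.
Word 10 cannot be adverb — rule 1 would then fail for every completion. It is noun.
Word 3 cannot be adverb — rule 1 would then fail for every completion. It is conjunction.
Word 4 cannot be adverb — rule 1 would then fail for every completion. It is conjunction.
Word 5 cannot be adverb — rule 1 would then fail for every completion. It is conjunction.
Word 6 cannot be adverb — rule 1 would then fail for every completion. It is conjunction.
Word 7 cannot be adverb — rule 1 would then fail for every completion. It is conjunction.
That leaves exactly one tagging: noun conjunction conjunction conjunction conjunction conjunction conjunction adverb adverb noun.
Rule-by-rule: rule 1 ok; rule 2 ok; rule 3 ok.

noun conjunction conjunction conjunction conjunction conjunction conjunction adverb adverb noun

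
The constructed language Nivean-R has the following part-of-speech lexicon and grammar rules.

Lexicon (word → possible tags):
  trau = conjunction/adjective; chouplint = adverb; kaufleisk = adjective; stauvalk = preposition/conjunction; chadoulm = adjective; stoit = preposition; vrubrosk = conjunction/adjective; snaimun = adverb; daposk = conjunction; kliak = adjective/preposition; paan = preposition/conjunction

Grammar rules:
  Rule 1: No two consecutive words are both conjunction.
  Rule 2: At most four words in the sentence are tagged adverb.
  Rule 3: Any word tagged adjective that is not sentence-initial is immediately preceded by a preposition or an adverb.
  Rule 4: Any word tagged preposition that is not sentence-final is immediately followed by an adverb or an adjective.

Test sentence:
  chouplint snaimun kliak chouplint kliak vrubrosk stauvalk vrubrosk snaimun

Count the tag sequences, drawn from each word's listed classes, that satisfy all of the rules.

4

Candidates per position — 1:chouplint {adverb}; 2:snaimun {adverb}; 3:kliak {adjective,preposition}; 4:chouplint {adverb}; 5:kliak {adjective,preposition}; 6:vrubrosk {conjunction,adjective}; 7:stauvalk {preposition,conjunction}; 8:vrubrosk {conjunction,adjective}; 9:snaimun {adverb}.
There are 32 candidate sequences in total.
The sequences that satisfy every rule: adverb adverb adjective adverb adjective conjunction preposition adjective adverb; adverb adverb adjective adverb preposition adjective preposition adjective adverb; adverb adverb preposition adverb adjective conjunction preposition adjective adverb; adverb adverb preposition adverb preposition adjective preposition adjective adverb.
Count = 4.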